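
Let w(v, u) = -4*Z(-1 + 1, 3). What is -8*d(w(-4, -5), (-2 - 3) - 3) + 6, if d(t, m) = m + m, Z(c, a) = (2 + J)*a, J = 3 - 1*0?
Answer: 134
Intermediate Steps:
J = 3 (J = 3 + 0 = 3)
Z(c, a) = 5*a (Z(c, a) = (2 + 3)*a = 5*a)
w(v, u) = -60 (w(v, u) = -20*3 = -4*15 = -60)
d(t, m) = 2*m
-8*d(w(-4, -5), (-2 - 3) - 3) + 6 = -16*((-2 - 3) - 3) + 6 = -16*(-5 - 3) + 6 = -16*(-8) + 6 = -8*(-16) + 6 = 128 + 6 = 134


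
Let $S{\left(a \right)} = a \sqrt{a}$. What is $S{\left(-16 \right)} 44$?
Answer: $- 2816 i \approx - 2816.0 i$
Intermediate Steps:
$S{\left(a \right)} = a^{\frac{3}{2}}$
$S{\left(-16 \right)} 44 = \left(-16\right)^{\frac{3}{2}} \cdot 44 = - 64 i 44 = - 2816 i$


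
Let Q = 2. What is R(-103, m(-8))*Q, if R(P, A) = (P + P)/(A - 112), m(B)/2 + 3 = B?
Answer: 206/67 ≈ 3.0746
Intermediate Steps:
m(B) = -6 + 2*B
R(P, A) = 2*P/(-112 + A) (R(P, A) = (2*P)/(-112 + A) = 2*P/(-112 + A))
R(-103, m(-8))*Q = (2*(-103)/(-112 + (-6 + 2*(-8))))*2 = (2*(-103)/(-112 + (-6 - 16)))*2 = (2*(-103)/(-112 - 22))*2 = (2*(-103)/(-134))*2 = (2*(-103)*(-1/134))*2 = (103/67)*2 = 206/67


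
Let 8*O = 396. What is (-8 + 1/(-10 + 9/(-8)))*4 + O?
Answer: 3051/178 ≈ 17.140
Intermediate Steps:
O = 99/2 (O = (⅛)*396 = 99/2 ≈ 49.500)
(-8 + 1/(-10 + 9/(-8)))*4 + O = (-8 + 1/(-10 + 9/(-8)))*4 + 99/2 = (-8 + 1/(-10 + 9*(-⅛)))*4 + 99/2 = (-8 + 1/(-10 - 9/8))*4 + 99/2 = (-8 + 1/(-89/8))*4 + 99/2 = (-8 - 8/89)*4 + 99/2 = -720/89*4 + 99/2 = -2880/89 + 99/2 = 3051/178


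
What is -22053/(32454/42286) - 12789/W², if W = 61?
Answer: -578395155854/20126889 ≈ -28737.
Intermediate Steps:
-22053/(32454/42286) - 12789/W² = -22053/(32454/42286) - 12789/(61²) = -22053/(32454*(1/42286)) - 12789/3721 = -22053/16227/21143 - 12789*1/3721 = -22053*21143/16227 - 12789/3721 = -155422193/5409 - 12789/3721 = -578395155854/20126889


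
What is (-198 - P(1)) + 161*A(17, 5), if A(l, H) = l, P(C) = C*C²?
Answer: 2538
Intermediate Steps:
P(C) = C³
(-198 - P(1)) + 161*A(17, 5) = (-198 - 1*1³) + 161*17 = (-198 - 1*1) + 2737 = (-198 - 1) + 2737 = -199 + 2737 = 2538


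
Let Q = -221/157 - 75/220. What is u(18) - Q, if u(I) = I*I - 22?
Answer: 2098295/6908 ≈ 303.75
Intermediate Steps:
u(I) = -22 + I² (u(I) = I² - 22 = -22 + I²)
Q = -12079/6908 (Q = -221*1/157 - 75*1/220 = -221/157 - 15/44 = -12079/6908 ≈ -1.7486)
u(18) - Q = (-22 + 18²) - 1*(-12079/6908) = (-22 + 324) + 12079/6908 = 302 + 12079/6908 = 2098295/6908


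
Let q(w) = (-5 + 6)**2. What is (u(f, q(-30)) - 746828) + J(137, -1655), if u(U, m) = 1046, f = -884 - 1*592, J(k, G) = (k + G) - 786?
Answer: -748086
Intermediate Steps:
J(k, G) = -786 + G + k (J(k, G) = (G + k) - 786 = -786 + G + k)
f = -1476 (f = -884 - 592 = -1476)
q(w) = 1 (q(w) = 1**2 = 1)
(u(f, q(-30)) - 746828) + J(137, -1655) = (1046 - 746828) + (-786 - 1655 + 137) = -745782 - 2304 = -748086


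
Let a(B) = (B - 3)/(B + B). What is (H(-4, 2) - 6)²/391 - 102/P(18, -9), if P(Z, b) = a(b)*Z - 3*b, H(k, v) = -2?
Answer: -12462/5083 ≈ -2.4517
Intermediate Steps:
a(B) = (-3 + B)/(2*B) (a(B) = (-3 + B)/((2*B)) = (-3 + B)*(1/(2*B)) = (-3 + B)/(2*B))
P(Z, b) = -3*b + Z*(-3 + b)/(2*b) (P(Z, b) = ((-3 + b)/(2*b))*Z - 3*b = Z*(-3 + b)/(2*b) - 3*b = -3*b + Z*(-3 + b)/(2*b))
(H(-4, 2) - 6)²/391 - 102/P(18, -9) = (-2 - 6)²/391 - 102*(-18/(-6*(-9)² + 18*(-3 - 9))) = (-8)²*(1/391) - 102*(-18/(-6*81 + 18*(-12))) = 64*(1/391) - 102*(-18/(-486 - 216)) = 64/391 - 102/((½)*(-⅑)*(-702)) = 64/391 - 102/39 = 64/391 - 102*1/39 = 64/391 - 34/13 = -12462/5083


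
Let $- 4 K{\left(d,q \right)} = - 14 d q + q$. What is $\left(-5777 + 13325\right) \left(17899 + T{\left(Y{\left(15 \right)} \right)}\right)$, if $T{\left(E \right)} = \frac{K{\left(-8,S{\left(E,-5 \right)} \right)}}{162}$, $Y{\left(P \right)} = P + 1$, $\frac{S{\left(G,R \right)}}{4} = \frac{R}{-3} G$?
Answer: $\frac{10931861492}{81} \approx 1.3496 \cdot 10^{8}$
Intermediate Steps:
$S{\left(G,R \right)} = - \frac{4 G R}{3}$ ($S{\left(G,R \right)} = 4 \frac{R}{-3} G = 4 R \left(- \frac{1}{3}\right) G = 4 - \frac{R}{3} G = 4 \left(- \frac{G R}{3}\right) = - \frac{4 G R}{3}$)
$Y{\left(P \right)} = 1 + P$
$K{\left(d,q \right)} = - \frac{q}{4} + \frac{7 d q}{2}$ ($K{\left(d,q \right)} = - \frac{- 14 d q + q}{4} = - \frac{q - 14 d q}{4} = - \frac{q}{4} + \frac{7 d q}{2}$)
$T{\left(E \right)} = - \frac{565 E}{486}$ ($T{\left(E \right)} = \frac{\frac{1}{4} \left(\left(- \frac{4}{3}\right) E \left(-5\right)\right) \left(-1 + 14 \left(-8\right)\right)}{162} = \frac{\frac{20 E}{3} \left(-1 - 112\right)}{4} \cdot \frac{1}{162} = \frac{1}{4} \frac{20 E}{3} \left(-113\right) \frac{1}{162} = - \frac{565 E}{3} \cdot \frac{1}{162} = - \frac{565 E}{486}$)
$\left(-5777 + 13325\right) \left(17899 + T{\left(Y{\left(15 \right)} \right)}\right) = \left(-5777 + 13325\right) \left(17899 - \frac{565 \left(1 + 15\right)}{486}\right) = 7548 \left(17899 - \frac{4520}{243}\right) = 7548 \cdot \frac{4344937}{243} = \frac{10931861492}{81}$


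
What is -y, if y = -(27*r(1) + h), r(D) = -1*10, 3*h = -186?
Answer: -332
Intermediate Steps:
h = -62 (h = (⅓)*(-186) = -62)
r(D) = -10
y = 332 (y = -(27*(-10) - 62) = -(-270 - 62) = -1*(-332) = 332)
-y = -1*332 = -332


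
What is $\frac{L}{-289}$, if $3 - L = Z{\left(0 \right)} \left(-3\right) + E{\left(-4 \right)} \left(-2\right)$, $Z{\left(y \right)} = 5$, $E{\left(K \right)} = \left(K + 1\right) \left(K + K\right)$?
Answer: $- \frac{66}{289} \approx -0.22837$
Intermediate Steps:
$E{\left(K \right)} = 2 K \left(1 + K\right)$ ($E{\left(K \right)} = \left(1 + K\right) 2 K = 2 K \left(1 + K\right)$)
$L = 66$ ($L = 3 - \left(5 \left(-3\right) + 2 \left(-4\right) \left(1 - 4\right) \left(-2\right)\right) = 3 - \left(-15 + 2 \left(-4\right) \left(-3\right) \left(-2\right)\right) = 3 - \left(-15 + 24 \left(-2\right)\right) = 3 - \left(-15 - 48\right) = 3 - -63 = 3 + 63 = 66$)
$\frac{L}{-289} = \frac{66}{-289} = 66 \left(- \frac{1}{289}\right) = - \frac{66}{289}$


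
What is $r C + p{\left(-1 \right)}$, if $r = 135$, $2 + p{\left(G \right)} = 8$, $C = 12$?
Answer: $1626$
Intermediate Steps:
$p{\left(G \right)} = 6$ ($p{\left(G \right)} = -2 + 8 = 6$)
$r C + p{\left(-1 \right)} = 135 \cdot 12 + 6 = 1620 + 6 = 1626$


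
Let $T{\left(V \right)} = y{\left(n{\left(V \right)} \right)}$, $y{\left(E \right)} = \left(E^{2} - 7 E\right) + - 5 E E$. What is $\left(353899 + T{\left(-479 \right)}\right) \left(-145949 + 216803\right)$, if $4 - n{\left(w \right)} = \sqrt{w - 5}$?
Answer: $25205814522 + 60792732 i \approx 2.5206 \cdot 10^{10} + 6.0793 \cdot 10^{7} i$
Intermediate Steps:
$n{\left(w \right)} = 4 - \sqrt{-5 + w}$ ($n{\left(w \right)} = 4 - \sqrt{w - 5} = 4 - \sqrt{-5 + w}$)
$y{\left(E \right)} = - 7 E - 4 E^{2}$ ($y{\left(E \right)} = \left(E^{2} - 7 E\right) - 5 E^{2} = - 7 E - 4 E^{2}$)
$T{\left(V \right)} = - \left(4 - \sqrt{-5 + V}\right) \left(23 - 4 \sqrt{-5 + V}\right)$ ($T{\left(V \right)} = - \left(4 - \sqrt{-5 + V}\right) \left(7 + 4 \left(4 - \sqrt{-5 + V}\right)\right) = - \left(4 - \sqrt{-5 + V}\right) \left(7 - \left(-16 + 4 \sqrt{-5 + V}\right)\right) = - \left(4 - \sqrt{-5 + V}\right) \left(23 - 4 \sqrt{-5 + V}\right)$)
$\left(353899 + T{\left(-479 \right)}\right) \left(-145949 + 216803\right) = \left(353899 - \left(-1844 - 39 \sqrt{-5 - 479}\right)\right) \left(-145949 + 216803\right) = \left(353899 + \left(-72 + 1916 + 39 \sqrt{-484}\right)\right) 70854 = \left(353899 + \left(-72 + 1916 + 39 \cdot 22 i\right)\right) 70854 = \left(353899 + \left(-72 + 1916 + 858 i\right)\right) 70854 = \left(353899 + \left(1844 + 858 i\right)\right) 70854 = \left(355743 + 858 i\right) 70854 = 25205814522 + 60792732 i$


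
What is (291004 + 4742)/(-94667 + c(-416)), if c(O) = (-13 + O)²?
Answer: 147873/44687 ≈ 3.3091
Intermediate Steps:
(291004 + 4742)/(-94667 + c(-416)) = (291004 + 4742)/(-94667 + (-13 - 416)²) = 295746/(-94667 + (-429)²) = 295746/(-94667 + 184041) = 295746/89374 = 295746*(1/89374) = 147873/44687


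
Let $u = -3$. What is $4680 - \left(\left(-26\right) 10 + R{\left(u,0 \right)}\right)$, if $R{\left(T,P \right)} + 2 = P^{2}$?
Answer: $4942$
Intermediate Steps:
$R{\left(T,P \right)} = -2 + P^{2}$
$4680 - \left(\left(-26\right) 10 + R{\left(u,0 \right)}\right) = 4680 - \left(\left(-26\right) 10 - \left(2 - 0^{2}\right)\right) = 4680 - \left(-260 + \left(-2 + 0\right)\right) = 4680 - \left(-260 - 2\right) = 4680 - -262 = 4680 + 262 = 4942$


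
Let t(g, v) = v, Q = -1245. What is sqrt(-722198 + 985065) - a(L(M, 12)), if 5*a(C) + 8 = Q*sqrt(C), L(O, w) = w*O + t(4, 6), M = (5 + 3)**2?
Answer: 8/5 + sqrt(262867) + 747*sqrt(86) ≈ 7441.7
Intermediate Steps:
M = 64 (M = 8**2 = 64)
L(O, w) = 6 + O*w (L(O, w) = w*O + 6 = O*w + 6 = 6 + O*w)
a(C) = -8/5 - 249*sqrt(C) (a(C) = -8/5 + (-1245*sqrt(C))/5 = -8/5 - 249*sqrt(C))
sqrt(-722198 + 985065) - a(L(M, 12)) = sqrt(-722198 + 985065) - (-8/5 - 249*sqrt(6 + 64*12)) = sqrt(262867) - (-8/5 - 249*sqrt(6 + 768)) = sqrt(262867) - (-8/5 - 747*sqrt(86)) = sqrt(262867) + (8/5 + 747*sqrt(86)) = 8/5 + sqrt(262867) + 747*sqrt(86)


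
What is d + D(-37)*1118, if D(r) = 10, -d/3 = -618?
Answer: 13034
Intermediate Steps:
d = 1854 (d = -3*(-618) = 1854)
d + D(-37)*1118 = 1854 + 10*1118 = 1854 + 11180 = 13034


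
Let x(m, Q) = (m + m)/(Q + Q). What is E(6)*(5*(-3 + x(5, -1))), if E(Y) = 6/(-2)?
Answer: 120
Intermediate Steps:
E(Y) = -3 (E(Y) = 6*(-½) = -3)
x(m, Q) = m/Q (x(m, Q) = (2*m)/((2*Q)) = (2*m)*(1/(2*Q)) = m/Q)
E(6)*(5*(-3 + x(5, -1))) = -15*(-3 + 5/(-1)) = -15*(-3 + 5*(-1)) = -15*(-3 - 5) = -15*(-8) = -3*(-40) = 120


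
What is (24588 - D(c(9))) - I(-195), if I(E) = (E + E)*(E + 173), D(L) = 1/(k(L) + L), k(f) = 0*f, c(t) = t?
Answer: 144071/9 ≈ 16008.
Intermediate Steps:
k(f) = 0
D(L) = 1/L (D(L) = 1/(0 + L) = 1/L)
I(E) = 2*E*(173 + E) (I(E) = (2*E)*(173 + E) = 2*E*(173 + E))
(24588 - D(c(9))) - I(-195) = (24588 - 1/9) - 2*(-195)*(173 - 195) = (24588 - 1*⅑) - 2*(-195)*(-22) = (24588 - ⅑) - 1*8580 = 221291/9 - 8580 = 144071/9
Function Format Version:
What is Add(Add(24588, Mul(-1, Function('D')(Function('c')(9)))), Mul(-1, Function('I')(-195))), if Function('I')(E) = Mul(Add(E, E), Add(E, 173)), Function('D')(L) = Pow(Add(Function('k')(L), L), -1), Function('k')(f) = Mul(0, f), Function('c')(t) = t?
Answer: Rational(144071, 9) ≈ 16008.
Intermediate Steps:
Function('k')(f) = 0
Function('D')(L) = Pow(L, -1) (Function('D')(L) = Pow(Add(0, L), -1) = Pow(L, -1))
Function('I')(E) = Mul(2, E, Add(173, E)) (Function('I')(E) = Mul(Mul(2, E), Add(173, E)) = Mul(2, E, Add(173, E)))
Add(Add(24588, Mul(-1, Function('D')(Function('c')(9)))), Mul(-1, Function('I')(-195))) = Add(Add(24588, Mul(-1, Pow(9, -1))), Mul(-1, Mul(2, -195, Add(173, -195)))) = Add(Add(24588, Mul(-1, Rational(1, 9))), Mul(-1, Mul(2, -195, -22))) = Add(Add(24588, Rational(-1, 9)), Mul(-1, 8580)) = Add(Rational(221291, 9), -8580) = Rational(144071, 9)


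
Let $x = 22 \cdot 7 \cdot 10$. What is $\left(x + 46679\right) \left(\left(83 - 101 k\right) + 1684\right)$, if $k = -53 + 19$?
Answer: $250787019$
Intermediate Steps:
$k = -34$
$x = 1540$ ($x = 154 \cdot 10 = 1540$)
$\left(x + 46679\right) \left(\left(83 - 101 k\right) + 1684\right) = \left(1540 + 46679\right) \left(\left(83 - -3434\right) + 1684\right) = 48219 \left(\left(83 + 3434\right) + 1684\right) = 48219 \left(3517 + 1684\right) = 48219 \cdot 5201 = 250787019$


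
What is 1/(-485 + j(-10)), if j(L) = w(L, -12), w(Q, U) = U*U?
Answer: -1/341 ≈ -0.0029326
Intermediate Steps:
w(Q, U) = U**2
j(L) = 144 (j(L) = (-12)**2 = 144)
1/(-485 + j(-10)) = 1/(-485 + 144) = 1/(-341) = -1/341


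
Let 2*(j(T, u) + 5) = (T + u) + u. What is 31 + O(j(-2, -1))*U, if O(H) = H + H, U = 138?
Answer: -1901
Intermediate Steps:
j(T, u) = -5 + u + T/2 (j(T, u) = -5 + ((T + u) + u)/2 = -5 + (T + 2*u)/2 = -5 + (u + T/2) = -5 + u + T/2)
O(H) = 2*H
31 + O(j(-2, -1))*U = 31 + (2*(-5 - 1 + (1/2)*(-2)))*138 = 31 + (2*(-5 - 1 - 1))*138 = 31 + (2*(-7))*138 = 31 - 14*138 = 31 - 1932 = -1901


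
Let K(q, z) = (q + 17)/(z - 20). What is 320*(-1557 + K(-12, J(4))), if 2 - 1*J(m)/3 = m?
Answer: -6477920/13 ≈ -4.9830e+5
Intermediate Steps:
J(m) = 6 - 3*m
K(q, z) = (17 + q)/(-20 + z)
320*(-1557 + K(-12, J(4))) = 320*(-1557 + (17 - 12)/(-20 + (6 - 3*4))) = 320*(-1557 + 5/(-20 + (6 - 12))) = 320*(-1557 + 5/(-20 - 6)) = 320*(-1557 + 5/(-26)) = 320*(-1557 - 1/26*5) = 320*(-1557 - 5/26) = 320*(-40487/26) = -6477920/13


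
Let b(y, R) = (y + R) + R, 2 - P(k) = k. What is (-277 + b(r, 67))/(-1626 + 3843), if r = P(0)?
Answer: -47/739 ≈ -0.063599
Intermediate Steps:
P(k) = 2 - k
r = 2 (r = 2 - 1*0 = 2 + 0 = 2)
b(y, R) = y + 2*R (b(y, R) = (R + y) + R = y + 2*R)
(-277 + b(r, 67))/(-1626 + 3843) = (-277 + (2 + 2*67))/(-1626 + 3843) = (-277 + (2 + 134))/2217 = (-277 + 136)*(1/2217) = -141*1/2217 = -47/739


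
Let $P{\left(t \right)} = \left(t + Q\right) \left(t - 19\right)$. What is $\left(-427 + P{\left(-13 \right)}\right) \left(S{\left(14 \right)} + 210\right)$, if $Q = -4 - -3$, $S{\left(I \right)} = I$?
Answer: $4704$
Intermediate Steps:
$Q = -1$ ($Q = -4 + 3 = -1$)
$P{\left(t \right)} = \left(-1 + t\right) \left(-19 + t\right)$ ($P{\left(t \right)} = \left(t - 1\right) \left(t - 19\right) = \left(-1 + t\right) \left(-19 + t\right)$)
$\left(-427 + P{\left(-13 \right)}\right) \left(S{\left(14 \right)} + 210\right) = \left(-427 + \left(19 + \left(-13\right)^{2} - -260\right)\right) \left(14 + 210\right) = \left(-427 + \left(19 + 169 + 260\right)\right) 224 = \left(-427 + 448\right) 224 = 21 \cdot 224 = 4704$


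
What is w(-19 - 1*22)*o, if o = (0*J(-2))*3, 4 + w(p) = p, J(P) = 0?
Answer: 0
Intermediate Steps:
w(p) = -4 + p
o = 0 (o = (0*0)*3 = 0*3 = 0)
w(-19 - 1*22)*o = (-4 + (-19 - 1*22))*0 = (-4 + (-19 - 22))*0 = (-4 - 41)*0 = -45*0 = 0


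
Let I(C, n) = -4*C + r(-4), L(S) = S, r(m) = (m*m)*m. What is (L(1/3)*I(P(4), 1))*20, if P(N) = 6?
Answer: -1760/3 ≈ -586.67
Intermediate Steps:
r(m) = m³ (r(m) = m²*m = m³)
I(C, n) = -64 - 4*C (I(C, n) = -4*C + (-4)³ = -4*C - 64 = -64 - 4*C)
(L(1/3)*I(P(4), 1))*20 = ((-64 - 4*6)/3)*20 = ((-64 - 24)/3)*20 = ((⅓)*(-88))*20 = -88/3*20 = -1760/3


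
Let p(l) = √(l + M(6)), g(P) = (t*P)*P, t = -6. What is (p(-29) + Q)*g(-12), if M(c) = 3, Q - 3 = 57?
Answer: -51840 - 864*I*√26 ≈ -51840.0 - 4405.6*I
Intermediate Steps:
Q = 60 (Q = 3 + 57 = 60)
g(P) = -6*P² (g(P) = (-6*P)*P = -6*P²)
p(l) = √(3 + l) (p(l) = √(l + 3) = √(3 + l))
(p(-29) + Q)*g(-12) = (√(3 - 29) + 60)*(-6*(-12)²) = (√(-26) + 60)*(-6*144) = (I*√26 + 60)*(-864) = (60 + I*√26)*(-864) = -51840 - 864*I*√26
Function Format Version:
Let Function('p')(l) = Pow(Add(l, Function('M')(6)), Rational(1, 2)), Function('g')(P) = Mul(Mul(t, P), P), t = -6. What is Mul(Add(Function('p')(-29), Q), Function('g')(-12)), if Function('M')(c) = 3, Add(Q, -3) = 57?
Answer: Add(-51840, Mul(-864, I, Pow(26, Rational(1, 2)))) ≈ Add(-51840., Mul(-4405.6, I))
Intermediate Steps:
Q = 60 (Q = Add(3, 57) = 60)
Function('g')(P) = Mul(-6, Pow(P, 2)) (Function('g')(P) = Mul(Mul(-6, P), P) = Mul(-6, Pow(P, 2)))
Function('p')(l) = Pow(Add(3, l), Rational(1, 2)) (Function('p')(l) = Pow(Add(l, 3), Rational(1, 2)) = Pow(Add(3, l), Rational(1, 2)))
Mul(Add(Function('p')(-29), Q), Function('g')(-12)) = Mul(Add(Pow(Add(3, -29), Rational(1, 2)), 60), Mul(-6, Pow(-12, 2))) = Mul(Add(Pow(-26, Rational(1, 2)), 60), Mul(-6, 144)) = Mul(Add(Mul(I, Pow(26, Rational(1, 2))), 60), -864) = Mul(Add(60, Mul(I, Pow(26, Rational(1, 2)))), -864) = Add(-51840, Mul(-864, I, Pow(26, Rational(1, 2))))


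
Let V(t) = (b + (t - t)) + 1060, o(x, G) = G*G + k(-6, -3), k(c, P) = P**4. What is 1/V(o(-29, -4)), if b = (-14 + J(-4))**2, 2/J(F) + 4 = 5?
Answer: 1/1204 ≈ 0.00083056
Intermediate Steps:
J(F) = 2 (J(F) = 2/(-4 + 5) = 2/1 = 2*1 = 2)
b = 144 (b = (-14 + 2)**2 = (-12)**2 = 144)
o(x, G) = 81 + G**2 (o(x, G) = G*G + (-3)**4 = G**2 + 81 = 81 + G**2)
V(t) = 1204 (V(t) = (144 + (t - t)) + 1060 = (144 + 0) + 1060 = 144 + 1060 = 1204)
1/V(o(-29, -4)) = 1/1204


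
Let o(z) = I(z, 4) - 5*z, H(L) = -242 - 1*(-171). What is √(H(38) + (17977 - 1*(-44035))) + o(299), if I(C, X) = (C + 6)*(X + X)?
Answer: 945 + √61941 ≈ 1193.9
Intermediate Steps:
H(L) = -71 (H(L) = -242 + 171 = -71)
I(C, X) = 2*X*(6 + C) (I(C, X) = (6 + C)*(2*X) = 2*X*(6 + C))
o(z) = 48 + 3*z (o(z) = 2*4*(6 + z) - 5*z = (48 + 8*z) - 5*z = 48 + 3*z)
√(H(38) + (17977 - 1*(-44035))) + o(299) = √(-71 + (17977 - 1*(-44035))) + (48 + 3*299) = √(-71 + (17977 + 44035)) + (48 + 897) = √(-71 + 62012) + 945 = √61941 + 945 = 945 + √61941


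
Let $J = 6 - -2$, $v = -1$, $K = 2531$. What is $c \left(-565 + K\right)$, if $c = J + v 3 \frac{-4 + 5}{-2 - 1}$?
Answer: $17694$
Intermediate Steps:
$J = 8$ ($J = 6 + 2 = 8$)
$c = 9$ ($c = 8 + \left(-1\right) 3 \frac{-4 + 5}{-2 - 1} = 8 - 3 \cdot 1 \frac{1}{-3} = 8 - 3 \cdot 1 \left(- \frac{1}{3}\right) = 8 - -1 = 8 + 1 = 9$)
$c \left(-565 + K\right) = 9 \left(-565 + 2531\right) = 9 \cdot 1966 = 17694$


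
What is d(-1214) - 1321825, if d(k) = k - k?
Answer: -1321825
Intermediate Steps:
d(k) = 0
d(-1214) - 1321825 = 0 - 1321825 = -1321825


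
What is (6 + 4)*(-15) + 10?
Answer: -140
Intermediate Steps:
(6 + 4)*(-15) + 10 = 10*(-15) + 10 = -150 + 10 = -140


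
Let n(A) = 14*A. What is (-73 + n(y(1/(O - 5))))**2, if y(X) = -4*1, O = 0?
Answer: 16641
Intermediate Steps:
y(X) = -4
(-73 + n(y(1/(O - 5))))**2 = (-73 + 14*(-4))**2 = (-73 - 56)**2 = (-129)**2 = 16641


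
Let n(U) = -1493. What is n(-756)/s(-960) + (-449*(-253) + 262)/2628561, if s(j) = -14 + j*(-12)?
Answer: -871459973/10081407622 ≈ -0.086442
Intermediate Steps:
s(j) = -14 - 12*j
n(-756)/s(-960) + (-449*(-253) + 262)/2628561 = -1493/(-14 - 12*(-960)) + (-449*(-253) + 262)/2628561 = -1493/(-14 + 11520) + (113597 + 262)*(1/2628561) = -1493/11506 + 113859*(1/2628561) = -1493*1/11506 + 37953/876187 = -1493/11506 + 37953/876187 = -871459973/10081407622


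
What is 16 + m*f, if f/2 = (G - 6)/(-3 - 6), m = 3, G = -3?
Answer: 22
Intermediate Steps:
f = 2 (f = 2*((-3 - 6)/(-3 - 6)) = 2*(-9/(-9)) = 2*(-9*(-⅑)) = 2*1 = 2)
16 + m*f = 16 + 3*2 = 16 + 6 = 22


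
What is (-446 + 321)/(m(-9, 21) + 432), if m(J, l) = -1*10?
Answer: -125/422 ≈ -0.29621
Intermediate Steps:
m(J, l) = -10
(-446 + 321)/(m(-9, 21) + 432) = (-446 + 321)/(-10 + 432) = -125/422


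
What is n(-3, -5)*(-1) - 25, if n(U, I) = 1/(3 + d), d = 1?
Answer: -101/4 ≈ -25.250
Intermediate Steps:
n(U, I) = ¼ (n(U, I) = 1/(3 + 1) = 1/4 = ¼)
n(-3, -5)*(-1) - 25 = (¼)*(-1) - 25 = -¼ - 25 = -101/4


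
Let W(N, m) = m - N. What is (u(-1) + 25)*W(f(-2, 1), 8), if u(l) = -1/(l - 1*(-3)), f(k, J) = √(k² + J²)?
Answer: 196 - 49*√5/2 ≈ 141.22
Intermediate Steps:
f(k, J) = √(J² + k²)
u(l) = -1/(3 + l) (u(l) = -1/(l + 3) = -1/(3 + l))
(u(-1) + 25)*W(f(-2, 1), 8) = (-1/(3 - 1) + 25)*(8 - √(1² + (-2)²)) = (-1/2 + 25)*(8 - √(1 + 4)) = (-1*½ + 25)*(8 - √5) = (-½ + 25)*(8 - √5) = 49*(8 - √5)/2 = 196 - 49*√5/2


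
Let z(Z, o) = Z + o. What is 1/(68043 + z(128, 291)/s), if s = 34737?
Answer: 34737/2363610110 ≈ 1.4697e-5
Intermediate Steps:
1/(68043 + z(128, 291)/s) = 1/(68043 + (128 + 291)/34737) = 1/(68043 + 419*(1/34737)) = 1/(68043 + 419/34737) = 1/(2363610110/34737) = 34737/2363610110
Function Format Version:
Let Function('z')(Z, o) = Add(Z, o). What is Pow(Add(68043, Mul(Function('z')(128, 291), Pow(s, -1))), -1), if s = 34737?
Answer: Rational(34737, 2363610110) ≈ 1.4697e-5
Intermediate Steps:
Pow(Add(68043, Mul(Function('z')(128, 291), Pow(s, -1))), -1) = Pow(Add(68043, Mul(Add(128, 291), Pow(34737, -1))), -1) = Pow(Add(68043, Mul(419, Rational(1, 34737))), -1) = Pow(Add(68043, Rational(419, 34737)), -1) = Pow(Rational(2363610110, 34737), -1) = Rational(34737, 2363610110)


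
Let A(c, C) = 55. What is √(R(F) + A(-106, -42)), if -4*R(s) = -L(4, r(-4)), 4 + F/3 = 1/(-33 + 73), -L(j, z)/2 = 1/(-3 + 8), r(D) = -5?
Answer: 3*√610/10 ≈ 7.4095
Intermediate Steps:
L(j, z) = -⅖ (L(j, z) = -2/(-3 + 8) = -2/5 = -2*⅕ = -⅖)
F = -477/40 (F = -12 + 3/(-33 + 73) = -12 + 3/40 = -477/40 ≈ -11.925)
R(s) = -⅒ (R(s) = -(-1)*(-2)/(4*5) = -¼*⅖ = -⅒)
√(R(F) + A(-106, -42)) = √(-⅒ + 55) = √(549/10) = 3*√610/10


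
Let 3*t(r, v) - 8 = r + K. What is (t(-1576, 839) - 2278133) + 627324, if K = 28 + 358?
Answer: -1651203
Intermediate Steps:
K = 386
t(r, v) = 394/3 + r/3 (t(r, v) = 8/3 + (r + 386)/3 = 8/3 + (386 + r)/3 = 8/3 + (386/3 + r/3) = 394/3 + r/3)
(t(-1576, 839) - 2278133) + 627324 = ((394/3 + (⅓)*(-1576)) - 2278133) + 627324 = ((394/3 - 1576/3) - 2278133) + 627324 = (-394 - 2278133) + 627324 = -2278527 + 627324 = -1651203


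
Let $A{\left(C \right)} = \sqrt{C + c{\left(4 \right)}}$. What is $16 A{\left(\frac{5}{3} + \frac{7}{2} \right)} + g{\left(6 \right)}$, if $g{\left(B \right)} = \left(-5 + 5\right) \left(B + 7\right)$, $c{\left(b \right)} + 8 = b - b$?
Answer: $\frac{8 i \sqrt{102}}{3} \approx 26.932 i$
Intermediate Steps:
$c{\left(b \right)} = -8$ ($c{\left(b \right)} = -8 + \left(b - b\right) = -8 + 0 = -8$)
$g{\left(B \right)} = 0$ ($g{\left(B \right)} = 0 \left(7 + B\right) = 0$)
$A{\left(C \right)} = \sqrt{-8 + C}$ ($A{\left(C \right)} = \sqrt{C - 8} = \sqrt{-8 + C}$)
$16 A{\left(\frac{5}{3} + \frac{7}{2} \right)} + g{\left(6 \right)} = 16 \sqrt{-8 + \left(\frac{5}{3} + \frac{7}{2}\right)} + 0 = 16 \sqrt{-8 + \frac{31}{6}} + 0 = 16 \sqrt{- \frac{17}{6}} + 0 = 16 \frac{i \sqrt{102}}{6} + 0 = \frac{8 i \sqrt{102}}{3} + 0 = \frac{8 i \sqrt{102}}{3}$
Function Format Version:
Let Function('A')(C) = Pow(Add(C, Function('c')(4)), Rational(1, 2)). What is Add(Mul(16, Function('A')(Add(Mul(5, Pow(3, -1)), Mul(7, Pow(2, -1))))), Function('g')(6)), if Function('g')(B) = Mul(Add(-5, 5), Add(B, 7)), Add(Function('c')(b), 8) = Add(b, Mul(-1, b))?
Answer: Mul(Rational(8, 3), I, Pow(102, Rational(1, 2))) ≈ Mul(26.932, I)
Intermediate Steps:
Function('c')(b) = -8 (Function('c')(b) = Add(-8, Add(b, Mul(-1, b))) = Add(-8, 0) = -8)
Function('g')(B) = 0 (Function('g')(B) = Mul(0, Add(7, B)) = 0)
Function('A')(C) = Pow(Add(-8, C), Rational(1, 2)) (Function('A')(C) = Pow(Add(C, -8), Rational(1, 2)) = Pow(Add(-8, C), Rational(1, 2)))
Add(Mul(16, Function('A')(Add(Mul(5, Pow(3, -1)), Mul(7, Pow(2, -1))))), Function('g')(6)) = Add(Mul(16, Pow(Add(-8, Add(Mul(5, Pow(3, -1)), Mul(7, Pow(2, -1)))), Rational(1, 2))), 0) = Add(Mul(16, Pow(Add(-8, Add(Mul(5, Rational(1, 3)), Mul(7, Rational(1, 2)))), Rational(1, 2))), 0) = Add(Mul(16, Pow(Add(-8, Add(Rational(5, 3), Rational(7, 2))), Rational(1, 2))), 0) = Add(Mul(16, Pow(Add(-8, Rational(31, 6)), Rational(1, 2))), 0) = Add(Mul(16, Pow(Rational(-17, 6), Rational(1, 2))), 0) = Add(Mul(16, Mul(Rational(1, 6), I, Pow(102, Rational(1, 2)))), 0) = Add(Mul(Rational(8, 3), I, Pow(102, Rational(1, 2))), 0) = Mul(Rational(8, 3), I, Pow(102, Rational(1, 2)))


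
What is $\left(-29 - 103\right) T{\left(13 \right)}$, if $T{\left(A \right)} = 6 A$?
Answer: $-10296$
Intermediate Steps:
$\left(-29 - 103\right) T{\left(13 \right)} = \left(-29 - 103\right) 6 \cdot 13 = \left(-132\right) 78 = -10296$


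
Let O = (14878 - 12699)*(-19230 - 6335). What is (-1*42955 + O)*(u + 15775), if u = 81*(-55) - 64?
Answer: -627511757040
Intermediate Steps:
u = -4519 (u = -4455 - 64 = -4519)
O = -55706135 (O = 2179*(-25565) = -55706135)
(-1*42955 + O)*(u + 15775) = (-1*42955 - 55706135)*(-4519 + 15775) = (-42955 - 55706135)*11256 = -55749090*11256 = -627511757040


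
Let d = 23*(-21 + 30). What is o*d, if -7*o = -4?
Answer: 828/7 ≈ 118.29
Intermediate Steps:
o = 4/7 (o = -⅐*(-4) = 4/7 ≈ 0.57143)
d = 207 (d = 23*9 = 207)
o*d = (4/7)*207 = 828/7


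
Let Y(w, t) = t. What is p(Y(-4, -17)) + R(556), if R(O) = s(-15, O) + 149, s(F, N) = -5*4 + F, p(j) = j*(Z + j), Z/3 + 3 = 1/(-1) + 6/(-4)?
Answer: 1367/2 ≈ 683.50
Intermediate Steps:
Z = -33/2 (Z = -9 + 3*(1/(-1) + 6/(-4)) = -9 + 3*(1*(-1) + 6*(-¼)) = -9 + 3*(-1 - 3/2) = -9 + 3*(-5/2) = -9 - 15/2 = -33/2 ≈ -16.500)
p(j) = j*(-33/2 + j)
s(F, N) = -20 + F
R(O) = 114 (R(O) = (-20 - 15) + 149 = -35 + 149 = 114)
p(Y(-4, -17)) + R(556) = (½)*(-17)*(-33 + 2*(-17)) + 114 = (½)*(-17)*(-33 - 34) + 114 = (½)*(-17)*(-67) + 114 = 1139/2 + 114 = 1367/2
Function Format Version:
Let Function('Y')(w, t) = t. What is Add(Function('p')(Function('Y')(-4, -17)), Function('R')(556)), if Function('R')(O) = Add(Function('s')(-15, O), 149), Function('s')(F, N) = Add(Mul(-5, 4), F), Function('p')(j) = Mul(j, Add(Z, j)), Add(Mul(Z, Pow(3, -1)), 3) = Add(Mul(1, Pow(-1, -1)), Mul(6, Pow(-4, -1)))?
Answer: Rational(1367, 2) ≈ 683.50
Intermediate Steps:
Z = Rational(-33, 2) (Z = Add(-9, Mul(3, Add(Mul(1, Pow(-1, -1)), Mul(6, Pow(-4, -1))))) = Add(-9, Mul(3, Add(Mul(1, -1), Mul(6, Rational(-1, 4))))) = Add(-9, Mul(3, Add(-1, Rational(-3, 2)))) = Add(-9, Mul(3, Rational(-5, 2))) = Add(-9, Rational(-15, 2)) = Rational(-33, 2) ≈ -16.500)
Function('p')(j) = Mul(j, Add(Rational(-33, 2), j))
Function('s')(F, N) = Add(-20, F)
Function('R')(O) = 114 (Function('R')(O) = Add(Add(-20, -15), 149) = Add(-35, 149) = 114)
Add(Function('p')(Function('Y')(-4, -17)), Function('R')(556)) = Add(Mul(Rational(1, 2), -17, Add(-33, Mul(2, -17))), 114) = Add(Mul(Rational(1, 2), -17, Add(-33, -34)), 114) = Add(Mul(Rational(1, 2), -17, -67), 114) = Add(Rational(1139, 2), 114) = Rational(1367, 2)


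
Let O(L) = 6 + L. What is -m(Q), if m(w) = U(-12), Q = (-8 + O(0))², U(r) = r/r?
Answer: -1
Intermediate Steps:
U(r) = 1
Q = 4 (Q = (-8 + (6 + 0))² = (-8 + 6)² = (-2)² = 4)
m(w) = 1
-m(Q) = -1*1 = -1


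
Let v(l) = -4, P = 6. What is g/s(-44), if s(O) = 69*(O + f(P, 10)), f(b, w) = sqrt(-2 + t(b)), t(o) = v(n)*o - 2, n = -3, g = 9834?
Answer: -36058/11293 - 1639*I*sqrt(7)/11293 ≈ -3.193 - 0.38399*I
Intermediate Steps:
t(o) = -2 - 4*o (t(o) = -4*o - 2 = -2 - 4*o)
f(b, w) = sqrt(-4 - 4*b) (f(b, w) = sqrt(-2 + (-2 - 4*b)) = sqrt(-4 - 4*b))
s(O) = 69*O + 138*I*sqrt(7) (s(O) = 69*(O + 2*sqrt(-1 - 1*6)) = 69*(O + 2*sqrt(-1 - 6)) = 69*(O + 2*sqrt(-7)) = 69*(O + 2*(I*sqrt(7))) = 69*(O + 2*I*sqrt(7)) = 69*O + 138*I*sqrt(7))
g/s(-44) = 9834/(69*(-44) + 138*I*sqrt(7)) = 9834/(-3036 + 138*I*sqrt(7))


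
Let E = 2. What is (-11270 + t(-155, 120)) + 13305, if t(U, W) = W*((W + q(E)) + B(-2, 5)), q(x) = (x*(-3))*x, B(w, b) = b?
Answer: 15595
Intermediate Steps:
q(x) = -3*x² (q(x) = (-3*x)*x = -3*x²)
t(U, W) = W*(-7 + W) (t(U, W) = W*((W - 3*2²) + 5) = W*((W - 3*4) + 5) = W*((W - 12) + 5) = W*((-12 + W) + 5) = W*(-7 + W))
(-11270 + t(-155, 120)) + 13305 = (-11270 + 120*(-7 + 120)) + 13305 = (-11270 + 120*113) + 13305 = (-11270 + 13560) + 13305 = 2290 + 13305 = 15595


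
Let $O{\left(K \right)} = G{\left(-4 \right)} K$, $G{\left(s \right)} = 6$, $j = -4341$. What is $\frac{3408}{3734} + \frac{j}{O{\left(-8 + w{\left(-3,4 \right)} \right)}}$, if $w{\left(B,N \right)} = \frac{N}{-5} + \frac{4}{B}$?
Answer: $\frac{41041251}{567568} \approx 72.311$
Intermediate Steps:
$w{\left(B,N \right)} = \frac{4}{B} - \frac{N}{5}$ ($w{\left(B,N \right)} = N \left(- \frac{1}{5}\right) + \frac{4}{B} = - \frac{N}{5} + \frac{4}{B} = \frac{4}{B} - \frac{N}{5}$)
$O{\left(K \right)} = 6 K$
$\frac{3408}{3734} + \frac{j}{O{\left(-8 + w{\left(-3,4 \right)} \right)}} = \frac{3408}{3734} - \frac{4341}{6 \left(-8 + \left(\frac{4}{-3} - \frac{4}{5}\right)\right)} = 3408 \cdot \frac{1}{3734} - \frac{4341}{6 \left(-8 + \left(4 \left(- \frac{1}{3}\right) - \frac{4}{5}\right)\right)} = \frac{1704}{1867} - \frac{4341}{6 \left(-8 - \frac{32}{15}\right)} = \frac{1704}{1867} - \frac{4341}{6 \left(- \frac{152}{15}\right)} = \frac{1704}{1867} - \frac{4341}{- \frac{304}{5}} = \frac{1704}{1867} - - \frac{21705}{304} = \frac{1704}{1867} + \frac{21705}{304} = \frac{41041251}{567568}$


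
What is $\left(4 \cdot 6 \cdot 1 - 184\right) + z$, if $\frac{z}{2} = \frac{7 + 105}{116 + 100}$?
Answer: $- \frac{4292}{27} \approx -158.96$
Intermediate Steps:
$z = \frac{28}{27}$ ($z = 2 \frac{7 + 105}{116 + 100} = 2 \cdot \frac{112}{216} = 2 \cdot 112 \cdot \frac{1}{216} = 2 \cdot \frac{14}{27} = \frac{28}{27} \approx 1.037$)
$\left(4 \cdot 6 \cdot 1 - 184\right) + z = \left(4 \cdot 6 \cdot 1 - 184\right) + \frac{28}{27} = \left(24 \cdot 1 - 184\right) + \frac{28}{27} = \left(24 - 184\right) + \frac{28}{27} = -160 + \frac{28}{27} = - \frac{4292}{27}$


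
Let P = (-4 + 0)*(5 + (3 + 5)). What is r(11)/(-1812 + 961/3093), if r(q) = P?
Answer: 160836/5603555 ≈ 0.028702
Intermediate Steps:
P = -52 (P = -4*(5 + 8) = -4*13 = -52)
r(q) = -52
r(11)/(-1812 + 961/3093) = -52/(-1812 + 961/3093) = -52/(-5603555/3093) = -52*(-3093/5603555) = 160836/5603555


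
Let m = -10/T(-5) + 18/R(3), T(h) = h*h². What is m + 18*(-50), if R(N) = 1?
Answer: -22048/25 ≈ -881.92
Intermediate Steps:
T(h) = h³
m = 452/25 (m = -10/((-5)³) + 18/1 = -10/(-125) + 18*1 = -10*(-1/125) + 18 = 2/25 + 18 = 452/25 ≈ 18.080)
m + 18*(-50) = 452/25 + 18*(-50) = 452/25 - 900 = -22048/25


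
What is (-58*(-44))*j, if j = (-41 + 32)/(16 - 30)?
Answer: 11484/7 ≈ 1640.6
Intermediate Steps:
j = 9/14 (j = -9/(-14) = -9*(-1/14) = 9/14 ≈ 0.64286)
(-58*(-44))*j = -58*(-44)*(9/14) = 2552*(9/14) = 11484/7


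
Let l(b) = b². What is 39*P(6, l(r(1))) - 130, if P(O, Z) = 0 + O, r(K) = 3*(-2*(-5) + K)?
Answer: 104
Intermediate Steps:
r(K) = 30 + 3*K (r(K) = 3*(10 + K) = 30 + 3*K)
P(O, Z) = O
39*P(6, l(r(1))) - 130 = 39*6 - 130 = 234 - 130 = 104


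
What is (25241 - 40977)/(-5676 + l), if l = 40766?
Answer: -7868/17545 ≈ -0.44845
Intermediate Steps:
(25241 - 40977)/(-5676 + l) = (25241 - 40977)/(-5676 + 40766) = -15736/35090 = -15736*1/35090 = -7868/17545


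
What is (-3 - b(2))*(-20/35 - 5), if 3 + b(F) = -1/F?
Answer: -39/14 ≈ -2.7857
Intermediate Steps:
b(F) = -3 - 1/F
(-3 - b(2))*(-20/35 - 5) = (-3 - (-3 - 1/2))*(-20/35 - 5) = (-3 - (-3 - 1*1/2))*(-20*1/35 - 5) = (-3 - (-3 - 1/2))*(-4/7 - 5) = (-3 - 1*(-7/2))*(-39/7) = (-3 + 7/2)*(-39/7) = (1/2)*(-39/7) = -39/14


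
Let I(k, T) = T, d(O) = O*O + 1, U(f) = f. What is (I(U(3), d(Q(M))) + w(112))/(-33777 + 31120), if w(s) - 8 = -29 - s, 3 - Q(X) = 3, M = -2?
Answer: 132/2657 ≈ 0.049680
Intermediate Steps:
Q(X) = 0 (Q(X) = 3 - 1*3 = 3 - 3 = 0)
d(O) = 1 + O² (d(O) = O² + 1 = 1 + O²)
w(s) = -21 - s (w(s) = 8 + (-29 - s) = -21 - s)
(I(U(3), d(Q(M))) + w(112))/(-33777 + 31120) = ((1 + 0²) + (-21 - 1*112))/(-33777 + 31120) = ((1 + 0) + (-21 - 112))/(-2657) = (1 - 133)*(-1/2657) = -132*(-1/2657) = 132/2657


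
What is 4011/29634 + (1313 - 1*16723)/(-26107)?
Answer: 187125039/257884946 ≈ 0.72561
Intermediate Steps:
4011/29634 + (1313 - 1*16723)/(-26107) = 4011*(1/29634) + (1313 - 16723)*(-1/26107) = 1337/9878 - 15410*(-1/26107) = 1337/9878 + 15410/26107 = 187125039/257884946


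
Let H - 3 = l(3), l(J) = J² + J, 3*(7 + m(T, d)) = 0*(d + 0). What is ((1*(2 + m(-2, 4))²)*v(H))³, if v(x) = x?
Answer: 52734375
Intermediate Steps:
m(T, d) = -7 (m(T, d) = -7 + (0*(d + 0))/3 = -7 + (0*d)/3 = -7 + (⅓)*0 = -7 + 0 = -7)
l(J) = J + J²
H = 15 (H = 3 + 3*(1 + 3) = 3 + 3*4 = 3 + 12 = 15)
((1*(2 + m(-2, 4))²)*v(H))³ = ((1*(2 - 7)²)*15)³ = ((1*(-5)²)*15)³ = ((1*25)*15)³ = (25*15)³ = 375³ = 52734375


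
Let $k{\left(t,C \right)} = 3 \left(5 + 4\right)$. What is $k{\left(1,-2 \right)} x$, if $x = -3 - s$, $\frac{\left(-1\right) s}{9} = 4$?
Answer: $891$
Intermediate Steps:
$s = -36$ ($s = \left(-9\right) 4 = -36$)
$x = 33$ ($x = -3 - -36 = -3 + 36 = 33$)
$k{\left(t,C \right)} = 27$ ($k{\left(t,C \right)} = 3 \cdot 9 = 27$)
$k{\left(1,-2 \right)} x = 27 \cdot 33 = 891$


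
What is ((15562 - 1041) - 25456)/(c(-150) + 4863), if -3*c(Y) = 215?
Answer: -32805/14374 ≈ -2.2822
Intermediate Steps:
c(Y) = -215/3 (c(Y) = -⅓*215 = -215/3)
((15562 - 1041) - 25456)/(c(-150) + 4863) = ((15562 - 1041) - 25456)/(-215/3 + 4863) = (14521 - 25456)/(14374/3) = -10935*3/14374 = -32805/14374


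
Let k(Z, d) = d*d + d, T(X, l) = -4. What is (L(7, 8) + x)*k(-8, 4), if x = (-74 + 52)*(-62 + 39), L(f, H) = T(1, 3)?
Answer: 10040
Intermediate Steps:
L(f, H) = -4
x = 506 (x = -22*(-23) = 506)
k(Z, d) = d + d² (k(Z, d) = d² + d = d + d²)
(L(7, 8) + x)*k(-8, 4) = (-4 + 506)*(4*(1 + 4)) = 502*(4*5) = 502*20 = 10040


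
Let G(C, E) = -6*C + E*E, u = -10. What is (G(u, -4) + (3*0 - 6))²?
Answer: 4900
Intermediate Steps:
G(C, E) = E² - 6*C (G(C, E) = -6*C + E² = E² - 6*C)
(G(u, -4) + (3*0 - 6))² = (((-4)² - 6*(-10)) + (3*0 - 6))² = ((16 + 60) + (0 - 6))² = (76 - 6)² = 70² = 4900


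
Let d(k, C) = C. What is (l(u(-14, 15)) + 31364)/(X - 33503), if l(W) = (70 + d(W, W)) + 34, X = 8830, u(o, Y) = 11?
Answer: -31479/24673 ≈ -1.2758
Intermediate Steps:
l(W) = 104 + W (l(W) = (70 + W) + 34 = 104 + W)
(l(u(-14, 15)) + 31364)/(X - 33503) = ((104 + 11) + 31364)/(8830 - 33503) = (115 + 31364)/(-24673) = 31479*(-1/24673) = -31479/24673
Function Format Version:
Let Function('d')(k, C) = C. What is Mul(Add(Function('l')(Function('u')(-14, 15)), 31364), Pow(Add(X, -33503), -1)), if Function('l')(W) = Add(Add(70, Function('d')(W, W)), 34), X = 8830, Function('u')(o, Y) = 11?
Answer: Rational(-31479, 24673) ≈ -1.2758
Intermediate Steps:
Function('l')(W) = Add(104, W) (Function('l')(W) = Add(Add(70, W), 34) = Add(104, W))
Mul(Add(Function('l')(Function('u')(-14, 15)), 31364), Pow(Add(X, -33503), -1)) = Mul(Add(Add(104, 11), 31364), Pow(Add(8830, -33503), -1)) = Mul(Add(115, 31364), Pow(-24673, -1)) = Mul(31479, Rational(-1, 24673)) = Rational(-31479, 24673)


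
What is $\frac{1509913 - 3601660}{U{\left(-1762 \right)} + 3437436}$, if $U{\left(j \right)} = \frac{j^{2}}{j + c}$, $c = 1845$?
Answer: $- \frac{173615001}{288411832} \approx -0.60197$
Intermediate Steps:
$U{\left(j \right)} = \frac{j^{2}}{1845 + j}$ ($U{\left(j \right)} = \frac{j^{2}}{j + 1845} = \frac{j^{2}}{1845 + j}$)
$\frac{1509913 - 3601660}{U{\left(-1762 \right)} + 3437436} = \frac{1509913 - 3601660}{\frac{\left(-1762\right)^{2}}{1845 - 1762} + 3437436} = - \frac{2091747}{\frac{3104644}{83} + 3437436} = - \frac{2091747}{\frac{288411832}{83}} = \left(-2091747\right) \frac{83}{288411832} = - \frac{173615001}{288411832}$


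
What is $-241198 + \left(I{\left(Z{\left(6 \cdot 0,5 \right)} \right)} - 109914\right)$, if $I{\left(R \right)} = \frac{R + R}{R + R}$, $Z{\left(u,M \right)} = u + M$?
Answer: $-351111$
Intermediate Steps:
$Z{\left(u,M \right)} = M + u$
$I{\left(R \right)} = 1$ ($I{\left(R \right)} = \frac{2 R}{2 R} = 2 R \frac{1}{2 R} = 1$)
$-241198 + \left(I{\left(Z{\left(6 \cdot 0,5 \right)} \right)} - 109914\right) = -241198 + \left(1 - 109914\right) = -241198 - 109913 = -351111$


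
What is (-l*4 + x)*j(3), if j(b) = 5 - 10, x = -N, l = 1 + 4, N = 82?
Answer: 510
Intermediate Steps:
l = 5
x = -82 (x = -1*82 = -82)
j(b) = -5
(-l*4 + x)*j(3) = (-1*5*4 - 82)*(-5) = (-5*4 - 82)*(-5) = (-20 - 82)*(-5) = -102*(-5) = 510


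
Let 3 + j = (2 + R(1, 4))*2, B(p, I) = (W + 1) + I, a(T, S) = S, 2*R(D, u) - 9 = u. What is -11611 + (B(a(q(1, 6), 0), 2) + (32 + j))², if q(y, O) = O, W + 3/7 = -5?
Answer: -475914/49 ≈ -9712.5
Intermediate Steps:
W = -38/7 (W = -3/7 - 5 = -38/7 ≈ -5.4286)
R(D, u) = 9/2 + u/2
B(p, I) = -31/7 + I (B(p, I) = (-38/7 + 1) + I = -31/7 + I)
j = 14 (j = -3 + (2 + (9/2 + (½)*4))*2 = -3 + (2 + (9/2 + 2))*2 = -3 + (2 + 13/2)*2 = -3 + (17/2)*2 = -3 + 17 = 14)
-11611 + (B(a(q(1, 6), 0), 2) + (32 + j))² = -11611 + ((-31/7 + 2) + (32 + 14))² = -11611 + (-17/7 + 46)² = -11611 + (305/7)² = -11611 + 93025/49 = -475914/49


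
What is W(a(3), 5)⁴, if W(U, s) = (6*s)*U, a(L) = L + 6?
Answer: 5314410000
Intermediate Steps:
a(L) = 6 + L
W(U, s) = 6*U*s
W(a(3), 5)⁴ = (6*(6 + 3)*5)⁴ = (6*9*5)⁴ = 270⁴ = 5314410000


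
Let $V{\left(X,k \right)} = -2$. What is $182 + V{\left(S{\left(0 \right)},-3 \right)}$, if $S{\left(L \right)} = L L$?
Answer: $180$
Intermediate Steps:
$S{\left(L \right)} = L^{2}$
$182 + V{\left(S{\left(0 \right)},-3 \right)} = 182 - 2 = 180$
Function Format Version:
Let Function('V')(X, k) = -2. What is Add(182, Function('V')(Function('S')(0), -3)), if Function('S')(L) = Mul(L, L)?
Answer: 180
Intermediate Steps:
Function('S')(L) = Pow(L, 2)
Add(182, Function('V')(Function('S')(0), -3)) = Add(182, -2) = 180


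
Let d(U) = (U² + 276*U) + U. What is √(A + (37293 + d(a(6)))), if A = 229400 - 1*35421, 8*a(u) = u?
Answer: √3703685/4 ≈ 481.12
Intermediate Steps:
a(u) = u/8
d(U) = U² + 277*U
A = 193979 (A = 229400 - 35421 = 193979)
√(A + (37293 + d(a(6)))) = √(193979 + (37293 + ((⅛)*6)*(277 + (⅛)*6))) = √(193979 + (37293 + 3*(277 + ¾)/4)) = √(193979 + (37293 + (¾)*(1111/4))) = √(193979 + (37293 + 3333/16)) = √(193979 + 600021/16) = √(3703685/16) = √3703685/4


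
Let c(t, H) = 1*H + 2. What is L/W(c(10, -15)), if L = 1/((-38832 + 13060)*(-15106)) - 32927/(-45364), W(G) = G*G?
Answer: 3204717684407/746166347254328 ≈ 0.0042949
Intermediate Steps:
c(t, H) = 2 + H (c(t, H) = H + 2 = 2 + H)
W(G) = G**2
L = 3204717684407/4415185486712 (L = -1/15106/(-25772) - 32927*(-1/45364) = -1/25772*(-1/15106) + 32927/45364 = 1/389311832 + 32927/45364 = 3204717684407/4415185486712 ≈ 0.72584)
L/W(c(10, -15)) = 3204717684407/(4415185486712*((2 - 15)**2)) = 3204717684407/(4415185486712*((-13)**2)) = (3204717684407/4415185486712)/169 = (3204717684407/4415185486712)*(1/169) = 3204717684407/746166347254328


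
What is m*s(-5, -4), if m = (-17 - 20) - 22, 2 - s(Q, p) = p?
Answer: -354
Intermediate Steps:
s(Q, p) = 2 - p
m = -59 (m = -37 - 22 = -59)
m*s(-5, -4) = -59*(2 - 1*(-4)) = -59*(2 + 4) = -59*6 = -354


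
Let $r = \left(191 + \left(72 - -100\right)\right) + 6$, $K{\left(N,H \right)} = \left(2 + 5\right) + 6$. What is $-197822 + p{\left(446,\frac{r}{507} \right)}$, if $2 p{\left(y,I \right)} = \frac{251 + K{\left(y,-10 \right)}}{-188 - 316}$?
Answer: $- \frac{8308535}{42} \approx -1.9782 \cdot 10^{5}$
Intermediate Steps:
$K{\left(N,H \right)} = 13$ ($K{\left(N,H \right)} = 7 + 6 = 13$)
$r = 369$ ($r = \left(191 + \left(72 + 100\right)\right) + 6 = \left(191 + 172\right) + 6 = 363 + 6 = 369$)
$p{\left(y,I \right)} = - \frac{11}{42}$ ($p{\left(y,I \right)} = \frac{\left(251 + 13\right) \frac{1}{-188 - 316}}{2} = \frac{264 \frac{1}{-504}}{2} = \frac{264 \left(- \frac{1}{504}\right)}{2} = \frac{1}{2} \left(- \frac{11}{21}\right) = - \frac{11}{42}$)
$-197822 + p{\left(446,\frac{r}{507} \right)} = -197822 - \frac{11}{42} = - \frac{8308535}{42}$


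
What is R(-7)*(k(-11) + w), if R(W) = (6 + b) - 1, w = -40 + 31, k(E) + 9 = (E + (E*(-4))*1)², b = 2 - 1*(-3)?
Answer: 10710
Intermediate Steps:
b = 5 (b = 2 + 3 = 5)
k(E) = -9 + 9*E² (k(E) = -9 + (E + (E*(-4))*1)² = -9 + (E - 4*E*1)² = -9 + (E - 4*E)² = -9 + (-3*E)² = -9 + 9*E²)
w = -9
R(W) = 10 (R(W) = (6 + 5) - 1 = 11 - 1 = 10)
R(-7)*(k(-11) + w) = 10*((-9 + 9*(-11)²) - 9) = 10*((-9 + 9*121) - 9) = 10*((-9 + 1089) - 9) = 10*(1080 - 9) = 10*1071 = 10710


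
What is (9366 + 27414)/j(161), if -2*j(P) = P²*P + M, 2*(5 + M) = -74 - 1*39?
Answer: -147120/8346439 ≈ -0.017627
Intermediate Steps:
M = -123/2 (M = -5 + (-74 - 1*39)/2 = -5 + (-74 - 39)/2 = -5 + (½)*(-113) = -5 - 113/2 = -123/2 ≈ -61.500)
j(P) = 123/4 - P³/2 (j(P) = -(P²*P - 123/2)/2 = -(P³ - 123/2)/2 = -(-123/2 + P³)/2 = 123/4 - P³/2)
(9366 + 27414)/j(161) = (9366 + 27414)/(123/4 - ½*161³) = 36780/(123/4 - ½*4173281) = 36780/(123/4 - 4173281/2) = 36780/(-8346439/4) = 36780*(-4/8346439) = -147120/8346439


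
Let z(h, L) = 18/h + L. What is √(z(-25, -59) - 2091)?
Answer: 2*I*√13442/5 ≈ 46.376*I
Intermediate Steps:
z(h, L) = L + 18/h
√(z(-25, -59) - 2091) = √((-59 + 18/(-25)) - 2091) = √((-59 + 18*(-1/25)) - 2091) = √((-59 - 18/25) - 2091) = √(-1493/25 - 2091) = √(-53768/25) = 2*I*√13442/5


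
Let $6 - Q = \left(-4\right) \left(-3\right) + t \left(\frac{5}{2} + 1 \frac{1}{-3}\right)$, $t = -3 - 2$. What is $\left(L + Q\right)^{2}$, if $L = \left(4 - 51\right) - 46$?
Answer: $\frac{279841}{36} \approx 7773.4$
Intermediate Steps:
$t = -5$ ($t = -3 - 2 = -5$)
$Q = \frac{29}{6}$ ($Q = 6 - \left(\left(-4\right) \left(-3\right) - 5 \left(\frac{5}{2} + 1 \frac{1}{-3}\right)\right) = 6 - \left(12 - 5 \left(5 \cdot \frac{1}{2} + 1 \left(- \frac{1}{3}\right)\right)\right) = 6 - \left(12 - 5 \left(\frac{5}{2} - \frac{1}{3}\right)\right) = 6 - \left(12 - \frac{65}{6}\right) = 6 - \frac{7}{6} = \frac{29}{6} \approx 4.8333$)
$L = -93$ ($L = -47 - 46 = -93$)
$\left(L + Q\right)^{2} = \left(-93 + \frac{29}{6}\right)^{2} = \left(- \frac{529}{6}\right)^{2} = \frac{279841}{36}$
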